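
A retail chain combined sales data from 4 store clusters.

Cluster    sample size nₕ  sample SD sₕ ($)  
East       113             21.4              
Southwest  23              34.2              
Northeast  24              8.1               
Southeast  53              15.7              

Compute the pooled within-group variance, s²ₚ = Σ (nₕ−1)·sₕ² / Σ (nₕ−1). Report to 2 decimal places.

Degrees of freedom: 112 + 22 + 23 + 52 = 209.
Σ(nₕ−1)sₕ² = 112·457.96 + 22·1169.64 + 23·65.61 + 52·246.49 = 91350.11.
s²ₚ = 91350.11 / 209 = 437.0819... → 437.08.

437.08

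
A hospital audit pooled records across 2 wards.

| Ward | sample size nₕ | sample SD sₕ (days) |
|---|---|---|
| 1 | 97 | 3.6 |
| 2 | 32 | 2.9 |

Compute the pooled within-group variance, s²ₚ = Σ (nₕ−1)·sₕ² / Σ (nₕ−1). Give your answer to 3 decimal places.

1: (97−1)·3.6² = 96·12.96 = 1244.16
2: (32−1)·2.9² = 31·8.41 = 260.71
Numerator = 1504.87; denominator = Σ(nₕ−1) = 127.
s²ₚ = 1504.87/127 = 11.84937... → 11.849.

11.849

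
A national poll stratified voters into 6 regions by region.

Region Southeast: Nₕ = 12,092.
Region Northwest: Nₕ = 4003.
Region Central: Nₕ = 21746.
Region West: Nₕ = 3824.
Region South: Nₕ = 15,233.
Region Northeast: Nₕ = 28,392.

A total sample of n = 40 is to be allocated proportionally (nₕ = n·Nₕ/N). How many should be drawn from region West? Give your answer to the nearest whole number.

N = 12092 + 4003 + 21746 + 3824 + 15233 + 28392 = 85290.
n_West = 40·3824/85290 = 1.793... → 2.

2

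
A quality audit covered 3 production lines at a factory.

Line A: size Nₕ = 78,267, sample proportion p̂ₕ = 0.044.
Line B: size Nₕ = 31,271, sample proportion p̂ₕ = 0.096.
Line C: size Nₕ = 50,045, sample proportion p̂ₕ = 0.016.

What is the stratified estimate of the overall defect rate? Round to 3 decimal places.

N = 78267 + 31271 + 50045 = 159583.
Overall proportion = Σ (Nₕ/N)·p̂ₕ.
Σ Nₕp̂ₕ = 3443.748 + 3002.016 + 800.72 = 7246.484.
7246.484 / 159583 = 0.04541... → 0.045.

0.045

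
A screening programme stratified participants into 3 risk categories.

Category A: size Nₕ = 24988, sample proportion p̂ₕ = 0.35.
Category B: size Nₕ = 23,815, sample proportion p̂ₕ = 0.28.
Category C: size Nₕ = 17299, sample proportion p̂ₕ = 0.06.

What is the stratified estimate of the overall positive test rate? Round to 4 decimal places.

0.2489

Wₕ = Nₕ/N with N = 66102: 0.3780, 0.3603, 0.2617.
p̂_st = 0.3780·0.35 + 0.3603·0.28 + 0.2617·0.06 ≈ 0.248887... → 0.2489.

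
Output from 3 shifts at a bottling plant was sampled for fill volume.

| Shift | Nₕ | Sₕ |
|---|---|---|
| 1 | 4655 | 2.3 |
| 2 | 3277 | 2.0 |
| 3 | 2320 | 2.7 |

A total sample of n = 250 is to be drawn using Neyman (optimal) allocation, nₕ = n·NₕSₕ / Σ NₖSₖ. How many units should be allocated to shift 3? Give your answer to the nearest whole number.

1: NₕSₕ = 4655·2.3 = 10706.5
2: NₕSₕ = 3277·2.0 = 6554
3: NₕSₕ = 2320·2.7 = 6264
Σ NₕSₕ = 23524.5.
n_3 = 250·6264/23524.5 = 66.569... → 67.

67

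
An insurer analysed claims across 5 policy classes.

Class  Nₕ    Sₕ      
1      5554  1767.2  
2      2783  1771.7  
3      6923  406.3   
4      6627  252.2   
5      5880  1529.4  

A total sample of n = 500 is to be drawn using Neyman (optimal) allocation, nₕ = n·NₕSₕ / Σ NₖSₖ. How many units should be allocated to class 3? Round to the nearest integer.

1: NₕSₕ = 5554·1767.2 = 9815028.8
2: NₕSₕ = 2783·1771.7 = 4930641.1
3: NₕSₕ = 6923·406.3 = 2812814.9
4: NₕSₕ = 6627·252.2 = 1671329.4
5: NₕSₕ = 5880·1529.4 = 8992872
Σ NₕSₕ = 28222686.2.
n_3 = 500·2812814.9/28222686.2 = 49.833... → 50.

50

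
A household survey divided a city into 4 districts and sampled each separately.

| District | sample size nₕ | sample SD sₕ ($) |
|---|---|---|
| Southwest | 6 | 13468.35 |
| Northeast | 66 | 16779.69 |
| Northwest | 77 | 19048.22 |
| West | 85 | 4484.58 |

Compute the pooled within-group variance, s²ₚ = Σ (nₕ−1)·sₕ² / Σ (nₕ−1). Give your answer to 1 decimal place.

210752393.7

Southwest: (6−1)·13468.35² = 5·181396451.7225 = 906982258.6125
Northeast: (66−1)·16779.69² = 65·281557996.4961 = 18301269772.2465
Northwest: (77−1)·19048.22² = 76·362834685.1684 = 27575436072.7984
West: (85−1)·4484.58² = 84·20111457.7764 = 1689362453.2176
Numerator = 48473050556.875; denominator = Σ(nₕ−1) = 230.
s²ₚ = 48473050556.875/230 = 210752393.726... → 210752393.7.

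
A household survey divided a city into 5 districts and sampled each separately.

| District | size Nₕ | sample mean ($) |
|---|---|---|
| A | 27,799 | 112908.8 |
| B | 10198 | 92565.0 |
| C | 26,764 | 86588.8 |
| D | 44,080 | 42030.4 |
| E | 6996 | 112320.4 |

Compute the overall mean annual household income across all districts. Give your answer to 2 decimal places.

x̄_st = (Σ Nₕx̄ₕ) / (Σ Nₕ) = (27799·112908.8 + 10198·92565.0 + 26764·86588.8 + 44080·42030.4 + 6996·112320.4) / 115837
= 9038685794.8 / 115837 = 78029.3498... → 78029.35.

78029.35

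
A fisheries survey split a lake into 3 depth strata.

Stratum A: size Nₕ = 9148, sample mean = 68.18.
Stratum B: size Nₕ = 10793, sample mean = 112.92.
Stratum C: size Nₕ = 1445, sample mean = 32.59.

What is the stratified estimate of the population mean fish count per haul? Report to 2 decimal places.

N = 21386; weights Wₕ = Nₕ/N = (0.4278, 0.5047, 0.0676).
x̄_st = Σ Wₕ·x̄ₕ = 0.4278·68.18 + 0.5047·112.92 + 0.0676·32.59 ≈ 88.3545...
→ 88.35.

88.35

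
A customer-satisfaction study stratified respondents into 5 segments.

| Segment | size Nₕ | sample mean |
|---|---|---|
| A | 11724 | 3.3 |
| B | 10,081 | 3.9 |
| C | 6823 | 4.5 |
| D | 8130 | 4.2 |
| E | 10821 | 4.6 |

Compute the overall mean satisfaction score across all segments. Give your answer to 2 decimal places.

4.05

x̄_st = (Σ Nₕx̄ₕ) / (Σ Nₕ) = (11724·3.3 + 10081·3.9 + 6823·4.5 + 8130·4.2 + 10821·4.6) / 47579
= 192631.2 / 47579 = 4.0487... → 4.05.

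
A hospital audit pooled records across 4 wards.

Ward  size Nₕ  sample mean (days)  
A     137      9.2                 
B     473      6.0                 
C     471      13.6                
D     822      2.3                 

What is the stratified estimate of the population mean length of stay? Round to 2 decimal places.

x̄_st = (Σ Nₕx̄ₕ) / (Σ Nₕ) = (137·9.2 + 473·6.0 + 471·13.6 + 822·2.3) / 1903
= 12394.6 / 1903 = 6.5132... → 6.51.

6.51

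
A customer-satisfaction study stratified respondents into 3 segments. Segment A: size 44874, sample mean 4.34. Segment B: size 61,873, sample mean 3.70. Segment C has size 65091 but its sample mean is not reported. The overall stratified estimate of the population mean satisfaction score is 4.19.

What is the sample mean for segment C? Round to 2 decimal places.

N = 44874 + 61873 + 65091 = 171838.
Overall total = μ·N = 4.19·171838 = 720001.22.
Subtract the known strata: 44874·4.34 + 61873·3.70 = 423683.26.
Remaining total for segment C: 720001.22 − 423683.26 = 296317.96.
Divide by its size: 296317.96 / 65091 = 4.5524... → 4.55.

4.55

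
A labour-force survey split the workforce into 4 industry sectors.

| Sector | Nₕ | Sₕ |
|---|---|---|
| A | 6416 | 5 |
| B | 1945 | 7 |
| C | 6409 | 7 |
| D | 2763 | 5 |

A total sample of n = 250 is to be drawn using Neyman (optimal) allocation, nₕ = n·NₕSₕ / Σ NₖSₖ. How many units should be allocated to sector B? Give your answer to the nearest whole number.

33

A: NₕSₕ = 6416·5 = 32080
B: NₕSₕ = 1945·7 = 13615
C: NₕSₕ = 6409·7 = 44863
D: NₕSₕ = 2763·5 = 13815
Σ NₕSₕ = 104373.
n_B = 250·13615/104373 = 32.611... → 33.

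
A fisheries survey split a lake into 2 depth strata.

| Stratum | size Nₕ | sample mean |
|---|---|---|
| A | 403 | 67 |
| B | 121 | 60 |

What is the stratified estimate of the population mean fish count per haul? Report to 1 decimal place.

N = 403 + 121 = 524.
Overall mean = Σ (Nₕ/N)·x̄ₕ — weight by population share, not a simple average.
Σ Nₕx̄ₕ = 403·67 + 121·60 = 27001 + 7260 = 34261.
Divide by N: 34261 / 524 = 65.384... → 65.4.

65.4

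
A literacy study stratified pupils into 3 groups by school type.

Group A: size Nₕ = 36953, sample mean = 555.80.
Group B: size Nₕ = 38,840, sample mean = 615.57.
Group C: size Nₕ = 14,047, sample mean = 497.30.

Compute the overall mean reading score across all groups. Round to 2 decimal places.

x̄_st = (Σ Nₕx̄ₕ) / (Σ Nₕ) = (36953·555.80 + 38840·615.57 + 14047·497.30) / 89840
= 51432789.3 / 89840 = 572.4932... → 572.49.

572.49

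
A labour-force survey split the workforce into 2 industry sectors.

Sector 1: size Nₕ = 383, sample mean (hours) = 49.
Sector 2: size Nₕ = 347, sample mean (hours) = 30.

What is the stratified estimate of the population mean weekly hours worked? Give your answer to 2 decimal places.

N = 383 + 347 = 730.
The stratified mean weights each stratum mean by its population share Nₕ/N.
Σ Nₕx̄ₕ = 383·49 + 347·30 = 18767 + 10410 = 29177.
Divide by N: 29177 / 730 = 39.9685... → 39.97.

39.97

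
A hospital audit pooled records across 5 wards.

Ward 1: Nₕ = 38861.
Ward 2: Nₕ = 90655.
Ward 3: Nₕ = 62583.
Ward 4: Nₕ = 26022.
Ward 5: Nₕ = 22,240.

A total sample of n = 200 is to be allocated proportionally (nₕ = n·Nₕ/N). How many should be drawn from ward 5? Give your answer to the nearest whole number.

Share of ward 5 = 22240/240361 = 0.09253.
Allocate 200 × 0.09253 = 18.505... → 19.

19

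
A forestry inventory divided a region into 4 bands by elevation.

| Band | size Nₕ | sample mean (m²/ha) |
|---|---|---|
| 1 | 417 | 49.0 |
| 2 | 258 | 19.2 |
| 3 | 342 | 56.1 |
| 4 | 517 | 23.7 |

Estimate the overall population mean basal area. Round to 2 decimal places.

N = 1534; weights Wₕ = Nₕ/N = (0.2718, 0.1682, 0.2229, 0.3370).
x̄_st = Σ Wₕ·x̄ₕ = 0.2718·49.0 + 0.1682·19.2 + 0.2229·56.1 + 0.3370·23.7 ≈ 37.0441...
→ 37.04.

37.04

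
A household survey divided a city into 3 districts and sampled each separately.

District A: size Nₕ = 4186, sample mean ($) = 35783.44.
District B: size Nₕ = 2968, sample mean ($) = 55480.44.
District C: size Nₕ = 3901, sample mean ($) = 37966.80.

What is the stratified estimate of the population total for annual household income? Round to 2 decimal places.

Estimate total by summing Nₕ·x̄ₕ over strata.
4186·35783.44 + 2968·55480.44 + 3901·37966.80 = 149789479.84 + 164665945.92 + 148108486.8 = 462563912.56.

462563912.56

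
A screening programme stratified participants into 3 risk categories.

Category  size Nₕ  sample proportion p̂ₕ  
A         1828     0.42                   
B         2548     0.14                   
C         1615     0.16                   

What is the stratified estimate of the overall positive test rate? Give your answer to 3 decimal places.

Wₕ = Nₕ/N with N = 5991: 0.3051, 0.4253, 0.2696.
p̂_st = 0.3051·0.42 + 0.4253·0.14 + 0.2696·0.16 ≈ 0.23083... → 0.231.

0.231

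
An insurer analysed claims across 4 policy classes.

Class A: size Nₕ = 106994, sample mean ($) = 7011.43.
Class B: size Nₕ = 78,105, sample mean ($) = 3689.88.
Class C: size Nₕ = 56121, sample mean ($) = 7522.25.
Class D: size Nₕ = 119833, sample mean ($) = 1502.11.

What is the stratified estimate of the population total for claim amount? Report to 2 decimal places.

1640537558.70

A: 106994·7011.43 = 750180941.42
B: 78105·3689.88 = 288198077.4
C: 56121·7522.25 = 422156192.25
D: 119833·1502.11 = 180002347.63
τ̂ = Σ Nₕx̄ₕ = 1640537558.70.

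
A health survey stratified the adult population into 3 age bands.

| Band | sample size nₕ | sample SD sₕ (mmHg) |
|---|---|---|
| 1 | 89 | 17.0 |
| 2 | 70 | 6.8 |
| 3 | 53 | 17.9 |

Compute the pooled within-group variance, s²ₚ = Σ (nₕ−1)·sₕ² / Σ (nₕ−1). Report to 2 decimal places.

1: (89−1)·17.0² = 88·289 = 25432
2: (70−1)·6.8² = 69·46.24 = 3190.56
3: (53−1)·17.9² = 52·320.41 = 16661.32
Numerator = 45283.88; denominator = Σ(nₕ−1) = 209.
s²ₚ = 45283.88/209 = 216.6693... → 216.67.

216.67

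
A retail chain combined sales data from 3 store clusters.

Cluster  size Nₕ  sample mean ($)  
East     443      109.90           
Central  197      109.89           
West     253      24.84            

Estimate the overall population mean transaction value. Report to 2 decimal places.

N = 893; weights Wₕ = Nₕ/N = (0.4961, 0.2206, 0.2833).
x̄_st = Σ Wₕ·x̄ₕ = 0.4961·109.90 + 0.2206·109.89 + 0.2833·24.84 ≈ 85.7990...
→ 85.80.

85.80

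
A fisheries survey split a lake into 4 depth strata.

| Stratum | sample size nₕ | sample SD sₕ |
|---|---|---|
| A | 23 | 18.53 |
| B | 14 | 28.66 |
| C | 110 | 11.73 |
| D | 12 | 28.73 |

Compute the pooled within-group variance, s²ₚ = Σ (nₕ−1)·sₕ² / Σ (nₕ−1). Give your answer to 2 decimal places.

A: (23−1)·18.53² = 22·343.3609 = 7553.9398
B: (14−1)·28.66² = 13·821.3956 = 10678.1428
C: (110−1)·11.73² = 109·137.5929 = 14997.6261
D: (12−1)·28.73² = 11·825.4129 = 9079.5419
Numerator = 42309.2506; denominator = Σ(nₕ−1) = 155.
s²ₚ = 42309.2506/155 = 272.9629... → 272.96.

272.96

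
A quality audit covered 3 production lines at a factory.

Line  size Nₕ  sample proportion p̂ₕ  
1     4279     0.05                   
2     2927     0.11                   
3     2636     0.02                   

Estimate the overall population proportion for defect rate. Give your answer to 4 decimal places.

0.0598

Wₕ = Nₕ/N with N = 9842: 0.4348, 0.2974, 0.2678.
p̂_st = 0.4348·0.05 + 0.2974·0.11 + 0.2678·0.02 ≈ 0.059809... → 0.0598.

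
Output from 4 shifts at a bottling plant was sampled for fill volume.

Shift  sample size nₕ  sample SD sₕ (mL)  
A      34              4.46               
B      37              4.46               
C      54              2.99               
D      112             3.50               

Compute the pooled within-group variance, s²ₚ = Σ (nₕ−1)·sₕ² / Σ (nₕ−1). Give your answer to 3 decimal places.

13.760

Degrees of freedom: 33 + 36 + 53 + 111 = 233.
Σ(nₕ−1)sₕ² = 33·19.8916 + 36·19.8916 + 53·8.9401 + 111·12.25 = 3206.0957.
s²ₚ = 3206.0957 / 233 = 13.76007... → 13.760.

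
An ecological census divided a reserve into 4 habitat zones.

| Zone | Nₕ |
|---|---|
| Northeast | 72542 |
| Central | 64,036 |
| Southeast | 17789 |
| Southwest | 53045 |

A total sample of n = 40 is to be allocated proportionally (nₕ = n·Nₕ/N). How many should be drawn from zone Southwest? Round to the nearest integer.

10

Share of zone Southwest = 53045/207412 = 0.25575.
Allocate 40 × 0.25575 = 10.230... → 10.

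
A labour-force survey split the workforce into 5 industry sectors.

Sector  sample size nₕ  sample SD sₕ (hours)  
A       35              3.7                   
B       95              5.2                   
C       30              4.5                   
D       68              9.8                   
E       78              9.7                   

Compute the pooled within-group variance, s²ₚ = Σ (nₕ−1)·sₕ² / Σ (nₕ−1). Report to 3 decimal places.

57.389

Degrees of freedom: 34 + 94 + 29 + 67 + 77 = 301.
Σ(nₕ−1)sₕ² = 34·13.69 + 94·27.04 + 29·20.25 + 67·96.04 + 77·94.09 = 17274.08.
s²ₚ = 17274.08 / 301 = 57.38897... → 57.389.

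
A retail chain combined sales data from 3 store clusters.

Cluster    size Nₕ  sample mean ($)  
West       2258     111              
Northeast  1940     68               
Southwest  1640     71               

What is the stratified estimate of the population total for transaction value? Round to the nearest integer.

Population total = Σ Nₕ·x̄ₕ (each stratum's size times its mean).
2258·111 + 1940·68 + 1640·71 = 250638 + 131920 + 116440 = 498998.

498998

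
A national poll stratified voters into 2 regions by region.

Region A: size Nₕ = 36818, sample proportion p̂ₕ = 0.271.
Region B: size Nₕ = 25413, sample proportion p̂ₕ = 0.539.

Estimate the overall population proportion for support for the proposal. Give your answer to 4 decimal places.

Wₕ = Nₕ/N with N = 62231: 0.5916, 0.4084.
p̂_st = 0.5916·0.271 + 0.4084·0.539 ≈ 0.380442... → 0.3804.

0.3804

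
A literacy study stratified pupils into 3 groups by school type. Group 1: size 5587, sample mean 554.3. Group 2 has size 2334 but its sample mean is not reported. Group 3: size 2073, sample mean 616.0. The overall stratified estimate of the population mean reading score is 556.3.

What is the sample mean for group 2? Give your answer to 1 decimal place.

508.1

N = 5587 + 2334 + 2073 = 9994.
Overall total = μ·N = 556.3·9994 = 5559662.2.
Subtract the known strata: 5587·554.3 + 2073·616.0 = 4373842.1.
Remaining total for group 2: 5559662.2 − 4373842.1 = 1185820.1.
Divide by its size: 1185820.1 / 2334 = 508.063... → 508.1.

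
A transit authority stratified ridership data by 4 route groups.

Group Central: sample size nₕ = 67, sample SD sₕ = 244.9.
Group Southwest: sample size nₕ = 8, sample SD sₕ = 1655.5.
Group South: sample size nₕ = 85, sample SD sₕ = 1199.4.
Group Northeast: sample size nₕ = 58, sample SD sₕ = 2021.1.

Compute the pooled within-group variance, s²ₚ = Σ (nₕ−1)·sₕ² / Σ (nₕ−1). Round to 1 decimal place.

Central: (67−1)·244.9² = 66·59976.01 = 3958416.66
Southwest: (8−1)·1655.5² = 7·2740680.25 = 19184761.75
South: (85−1)·1199.4² = 84·1438560.36 = 120839070.24
Northeast: (58−1)·2021.1² = 57·4084845.21 = 232836176.97
Numerator = 376818425.62; denominator = Σ(nₕ−1) = 214.
s²ₚ = 376818425.62/214 = 1760833.765... → 1760833.8.

1760833.8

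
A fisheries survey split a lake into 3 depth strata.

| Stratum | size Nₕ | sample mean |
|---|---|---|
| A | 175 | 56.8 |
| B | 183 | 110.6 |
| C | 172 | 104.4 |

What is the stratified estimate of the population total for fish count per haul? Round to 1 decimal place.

48136.6

Population total = Σ Nₕ·x̄ₕ (each stratum's size times its mean).
175·56.8 + 183·110.6 + 172·104.4 = 9940 + 20239.8 + 17956.8 = 48136.6.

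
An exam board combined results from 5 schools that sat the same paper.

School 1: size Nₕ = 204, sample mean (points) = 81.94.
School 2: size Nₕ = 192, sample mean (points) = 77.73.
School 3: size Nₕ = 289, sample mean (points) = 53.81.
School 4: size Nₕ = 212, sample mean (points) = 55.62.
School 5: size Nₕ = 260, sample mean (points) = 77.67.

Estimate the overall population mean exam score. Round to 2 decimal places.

N = 1157; weights Wₕ = Nₕ/N = (0.1763, 0.1659, 0.2498, 0.1832, 0.2247).
x̄_st = Σ Wₕ·x̄ₕ = 0.1763·81.94 + 0.1659·77.73 + 0.2498·53.81 + 0.1832·55.62 + 0.2247·77.67 ≈ 68.4327...
→ 68.43.

68.43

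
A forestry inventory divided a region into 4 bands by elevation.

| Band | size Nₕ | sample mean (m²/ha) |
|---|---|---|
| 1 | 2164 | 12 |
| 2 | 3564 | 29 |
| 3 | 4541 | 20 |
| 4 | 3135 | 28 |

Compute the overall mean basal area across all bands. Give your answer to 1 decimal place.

23.0

N = 2164 + 3564 + 4541 + 3135 = 13404.
Weight each subgroup mean by Nₕ/N and sum.
Σ Nₕx̄ₕ = 2164·12 + 3564·29 + 4541·20 + 3135·28 = 25968 + 103356 + 90820 + 87780 = 307924.
Divide by N: 307924 / 13404 = 22.973... → 23.0.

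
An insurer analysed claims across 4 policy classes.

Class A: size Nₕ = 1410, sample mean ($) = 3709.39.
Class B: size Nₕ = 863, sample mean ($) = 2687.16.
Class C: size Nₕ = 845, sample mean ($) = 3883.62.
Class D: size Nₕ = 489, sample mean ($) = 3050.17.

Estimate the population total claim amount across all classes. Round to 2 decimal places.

12322451.01

A: 1410·3709.39 = 5230239.9
B: 863·2687.16 = 2319019.08
C: 845·3883.62 = 3281658.9
D: 489·3050.17 = 1491533.13
τ̂ = Σ Nₕx̄ₕ = 12322451.01.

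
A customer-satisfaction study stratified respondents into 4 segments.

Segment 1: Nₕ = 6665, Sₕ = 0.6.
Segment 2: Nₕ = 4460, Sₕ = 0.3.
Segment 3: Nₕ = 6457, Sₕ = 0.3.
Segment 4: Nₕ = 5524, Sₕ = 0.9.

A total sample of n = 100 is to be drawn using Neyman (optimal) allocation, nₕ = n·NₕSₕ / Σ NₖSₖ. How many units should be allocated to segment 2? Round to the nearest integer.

11

1: NₕSₕ = 6665·0.6 = 3999
2: NₕSₕ = 4460·0.3 = 1338
3: NₕSₕ = 6457·0.3 = 1937.1
4: NₕSₕ = 5524·0.9 = 4971.6
Σ NₕSₕ = 12245.7.
n_2 = 100·1338/12245.7 = 10.926... → 11.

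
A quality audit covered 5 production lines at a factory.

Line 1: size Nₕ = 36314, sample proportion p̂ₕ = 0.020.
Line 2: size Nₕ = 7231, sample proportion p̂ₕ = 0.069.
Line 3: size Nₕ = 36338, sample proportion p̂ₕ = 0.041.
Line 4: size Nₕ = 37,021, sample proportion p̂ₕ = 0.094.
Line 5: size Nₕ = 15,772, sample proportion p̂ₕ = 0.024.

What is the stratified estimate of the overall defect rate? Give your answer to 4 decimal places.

0.0495

N = 36314 + 7231 + 36338 + 37021 + 15772 = 132676.
Overall proportion = Σ (Nₕ/N)·p̂ₕ.
Σ Nₕp̂ₕ = 726.28 + 498.939 + 1489.858 + 3479.974 + 378.528 = 6573.579.
6573.579 / 132676 = 0.049546... → 0.0495.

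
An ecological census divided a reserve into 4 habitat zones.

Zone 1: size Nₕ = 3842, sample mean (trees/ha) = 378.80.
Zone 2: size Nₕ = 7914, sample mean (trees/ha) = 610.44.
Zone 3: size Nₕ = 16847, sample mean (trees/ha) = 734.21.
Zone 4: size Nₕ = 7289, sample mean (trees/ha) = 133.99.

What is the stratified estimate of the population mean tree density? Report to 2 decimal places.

x̄_st = (Σ Nₕx̄ₕ) / (Σ Nₕ) = (3842·378.80 + 7914·610.44 + 16847·734.21 + 7289·133.99) / 35892
= 19632260.74 / 35892 = 546.9815... → 546.98.

546.98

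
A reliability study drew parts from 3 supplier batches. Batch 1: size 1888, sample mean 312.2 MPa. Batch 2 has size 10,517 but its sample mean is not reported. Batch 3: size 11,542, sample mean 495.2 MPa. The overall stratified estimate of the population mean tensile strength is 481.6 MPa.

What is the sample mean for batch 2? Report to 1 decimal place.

Σ Nₕx̄ₕ = N·μ, so 10517·x̄_2 = 23947·481.6 − (1888·312.2 + 11542·495.2).
= 11532875.2 − 6305032 = 5227843.2.
x̄_2 = 5227843.2 / 10517 = 497.085... → 497.1.

497.1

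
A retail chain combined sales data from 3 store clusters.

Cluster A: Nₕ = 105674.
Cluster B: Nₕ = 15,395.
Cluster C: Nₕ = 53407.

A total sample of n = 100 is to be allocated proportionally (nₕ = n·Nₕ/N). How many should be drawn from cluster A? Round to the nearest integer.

61

Share of cluster A = 105674/174476 = 0.60566.
Allocate 100 × 0.60566 = 60.566... → 61.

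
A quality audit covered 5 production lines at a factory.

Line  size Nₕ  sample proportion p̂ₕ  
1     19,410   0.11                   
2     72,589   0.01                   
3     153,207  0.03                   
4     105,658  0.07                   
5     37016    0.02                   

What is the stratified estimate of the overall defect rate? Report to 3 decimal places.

0.040

Wₕ = Nₕ/N with N = 387880: 0.0500, 0.1871, 0.3950, 0.2724, 0.0954.
p̂_st = 0.0500·0.11 + 0.1871·0.01 + 0.3950·0.03 + 0.2724·0.07 + 0.0954·0.02 ≈ 0.04020... → 0.040.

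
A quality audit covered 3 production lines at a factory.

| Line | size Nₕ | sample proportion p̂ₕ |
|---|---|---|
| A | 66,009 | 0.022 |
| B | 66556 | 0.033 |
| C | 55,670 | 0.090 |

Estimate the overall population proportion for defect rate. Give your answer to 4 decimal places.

0.0460

Wₕ = Nₕ/N with N = 188235: 0.3507, 0.3536, 0.2957.
p̂_st = 0.3507·0.022 + 0.3536·0.033 + 0.2957·0.090 ≈ 0.046000... → 0.0460.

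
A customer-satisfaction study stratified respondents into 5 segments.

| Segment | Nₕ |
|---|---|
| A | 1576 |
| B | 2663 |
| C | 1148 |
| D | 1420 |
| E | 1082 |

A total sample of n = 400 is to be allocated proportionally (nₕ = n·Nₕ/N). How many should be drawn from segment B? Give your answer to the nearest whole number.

135

N = 1576 + 2663 + 1148 + 1420 + 1082 = 7889.
n_B = 400·2663/7889 = 135.023... → 135.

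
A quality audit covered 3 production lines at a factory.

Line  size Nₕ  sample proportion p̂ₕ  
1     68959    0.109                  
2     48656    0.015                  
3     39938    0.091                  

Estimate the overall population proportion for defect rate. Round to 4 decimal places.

N = 68959 + 48656 + 39938 = 157553.
Overall proportion = Σ (Nₕ/N)·p̂ₕ.
Σ Nₕp̂ₕ = 7516.531 + 729.84 + 3634.358 = 11880.729.
11880.729 / 157553 = 0.075408... → 0.0754.

0.0754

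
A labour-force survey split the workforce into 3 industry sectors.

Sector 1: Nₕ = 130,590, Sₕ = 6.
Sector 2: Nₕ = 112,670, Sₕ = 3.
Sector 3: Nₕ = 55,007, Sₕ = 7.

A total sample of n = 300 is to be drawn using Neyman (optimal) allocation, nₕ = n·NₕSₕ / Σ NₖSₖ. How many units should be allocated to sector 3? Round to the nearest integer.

77

Σ NₕSₕ = 130590·6 + 112670·3 + 55007·7 = 1506599.
Share for 3: 385049/1506599 = 0.25557.
n_3 = 300 × 0.25557 = 76.672... → 77.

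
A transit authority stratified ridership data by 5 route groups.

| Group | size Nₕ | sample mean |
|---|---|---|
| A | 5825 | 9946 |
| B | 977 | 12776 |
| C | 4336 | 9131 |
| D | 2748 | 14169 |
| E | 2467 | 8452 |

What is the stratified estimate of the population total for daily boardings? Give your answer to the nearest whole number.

A: 5825·9946 = 57935450
B: 977·12776 = 12482152
C: 4336·9131 = 39592016
D: 2748·14169 = 38936412
E: 2467·8452 = 20851084
τ̂ = Σ Nₕx̄ₕ = 169797114.

169797114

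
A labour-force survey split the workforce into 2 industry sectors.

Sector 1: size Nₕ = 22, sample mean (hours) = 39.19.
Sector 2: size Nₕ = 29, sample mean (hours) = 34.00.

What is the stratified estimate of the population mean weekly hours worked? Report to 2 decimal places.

36.24

N = 22 + 29 = 51.
Overall mean = Σ (Nₕ/N)·x̄ₕ — weight by population share, not a simple average.
Σ Nₕx̄ₕ = 22·39.19 + 29·34.00 = 862.18 + 986 = 1848.18.
Divide by N: 1848.18 / 51 = 36.2388... → 36.24.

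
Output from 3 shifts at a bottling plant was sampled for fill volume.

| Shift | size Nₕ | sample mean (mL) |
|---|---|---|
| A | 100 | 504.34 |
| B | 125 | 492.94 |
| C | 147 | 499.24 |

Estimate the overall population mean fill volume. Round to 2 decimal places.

N = 100 + 125 + 147 = 372.
Weight each subgroup mean by Nₕ/N and sum.
Σ Nₕx̄ₕ = 100·504.34 + 125·492.94 + 147·499.24 = 50434 + 61617.5 + 73388.28 = 185439.78.
Divide by N: 185439.78 / 372 = 498.4940... → 498.49.

498.49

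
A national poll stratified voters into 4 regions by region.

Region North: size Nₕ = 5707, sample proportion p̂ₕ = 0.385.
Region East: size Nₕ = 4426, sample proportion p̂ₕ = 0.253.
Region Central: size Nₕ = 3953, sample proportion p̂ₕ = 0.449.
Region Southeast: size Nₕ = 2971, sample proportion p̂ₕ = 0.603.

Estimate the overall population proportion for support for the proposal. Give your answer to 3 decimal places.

N = 5707 + 4426 + 3953 + 2971 = 17057.
Overall proportion = Σ (Nₕ/N)·p̂ₕ.
Σ Nₕp̂ₕ = 2197.195 + 1119.778 + 1774.897 + 1791.513 = 6883.383.
6883.383 / 17057 = 0.40355... → 0.404.

0.404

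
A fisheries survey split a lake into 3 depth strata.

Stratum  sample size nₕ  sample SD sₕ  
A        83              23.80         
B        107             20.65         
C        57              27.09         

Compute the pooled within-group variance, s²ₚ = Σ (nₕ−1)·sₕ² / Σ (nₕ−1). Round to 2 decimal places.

A: (83−1)·23.80² = 82·566.44 = 46448.08
B: (107−1)·20.65² = 106·426.4225 = 45200.785
C: (57−1)·27.09² = 56·733.8681 = 41096.6136
Numerator = 132745.4786; denominator = Σ(nₕ−1) = 244.
s²ₚ = 132745.4786/244 = 544.0388... → 544.04.

544.04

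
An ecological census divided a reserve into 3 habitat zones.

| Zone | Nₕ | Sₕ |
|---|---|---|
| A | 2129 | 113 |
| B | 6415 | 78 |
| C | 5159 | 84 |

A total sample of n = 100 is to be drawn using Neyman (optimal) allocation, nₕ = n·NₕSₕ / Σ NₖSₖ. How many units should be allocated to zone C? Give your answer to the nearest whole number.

Σ NₕSₕ = 2129·113 + 6415·78 + 5159·84 = 1174303.
Share for C: 433356/1174303 = 0.36903.
n_C = 100 × 0.36903 = 36.903... → 37.

37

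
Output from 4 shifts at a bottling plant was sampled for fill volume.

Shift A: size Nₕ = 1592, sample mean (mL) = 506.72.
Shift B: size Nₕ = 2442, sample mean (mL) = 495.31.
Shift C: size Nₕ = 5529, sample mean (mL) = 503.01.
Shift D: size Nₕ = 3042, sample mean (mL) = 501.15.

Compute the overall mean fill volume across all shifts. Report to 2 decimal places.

N = 1592 + 2442 + 5529 + 3042 = 12605.
The stratified mean weights each stratum mean by its population share Nₕ/N.
Σ Nₕx̄ₕ = 1592·506.72 + 2442·495.31 + 5529·503.01 + 3042·501.15 = 806698.24 + 1209547.02 + 2781142.29 + 1524498.3 = 6321885.85.
Divide by N: 6321885.85 / 12605 = 501.5379... → 501.54.

501.54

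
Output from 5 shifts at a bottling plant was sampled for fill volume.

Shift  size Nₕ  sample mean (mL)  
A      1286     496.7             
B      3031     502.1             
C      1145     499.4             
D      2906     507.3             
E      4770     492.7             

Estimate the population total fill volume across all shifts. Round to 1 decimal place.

A: 1286·496.7 = 638756.2
B: 3031·502.1 = 1521865.1
C: 1145·499.4 = 571813
D: 2906·507.3 = 1474213.8
E: 4770·492.7 = 2350179
τ̂ = Σ Nₕx̄ₕ = 6556827.1.

6556827.1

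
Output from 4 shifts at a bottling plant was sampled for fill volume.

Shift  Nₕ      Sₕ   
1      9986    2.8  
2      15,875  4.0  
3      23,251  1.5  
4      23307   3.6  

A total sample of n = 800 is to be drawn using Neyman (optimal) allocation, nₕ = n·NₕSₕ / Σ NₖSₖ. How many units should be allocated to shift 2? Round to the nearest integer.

1: NₕSₕ = 9986·2.8 = 27960.8
2: NₕSₕ = 15875·4.0 = 63500
3: NₕSₕ = 23251·1.5 = 34876.5
4: NₕSₕ = 23307·3.6 = 83905.2
Σ NₕSₕ = 210242.5.
n_2 = 800·63500/210242.5 = 241.626... → 242.

242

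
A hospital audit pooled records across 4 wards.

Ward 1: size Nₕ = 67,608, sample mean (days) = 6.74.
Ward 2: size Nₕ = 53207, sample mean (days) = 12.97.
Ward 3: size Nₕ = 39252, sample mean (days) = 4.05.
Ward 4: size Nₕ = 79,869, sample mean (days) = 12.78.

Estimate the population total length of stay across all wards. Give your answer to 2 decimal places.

2325469.13

Population total = Σ Nₕ·x̄ₕ (each stratum's size times its mean).
67608·6.74 + 53207·12.97 + 39252·4.05 + 79869·12.78 = 455677.92 + 690094.79 + 158970.6 + 1020725.82 = 2325469.13.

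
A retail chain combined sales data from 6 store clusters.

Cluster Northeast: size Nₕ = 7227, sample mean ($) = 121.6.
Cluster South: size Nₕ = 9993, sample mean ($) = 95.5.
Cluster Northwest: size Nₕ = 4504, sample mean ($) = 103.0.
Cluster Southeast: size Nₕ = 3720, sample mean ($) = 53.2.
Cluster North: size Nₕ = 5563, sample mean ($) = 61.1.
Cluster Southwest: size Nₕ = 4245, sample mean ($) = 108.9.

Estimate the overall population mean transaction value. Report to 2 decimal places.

N = 7227 + 9993 + 4504 + 3720 + 5563 + 4245 = 35252.
Overall mean = Σ (Nₕ/N)·x̄ₕ — weight by population share, not a simple average.
Σ Nₕx̄ₕ = 7227·121.6 + 9993·95.5 + 4504·103.0 + 3720·53.2 + 5563·61.1 + 4245·108.9 = 878803.2 + 954331.5 + 463912 + 197904 + 339899.3 + 462280.5 = 3297130.5.
Divide by N: 3297130.5 / 35252 = 93.5303... → 93.53.

93.53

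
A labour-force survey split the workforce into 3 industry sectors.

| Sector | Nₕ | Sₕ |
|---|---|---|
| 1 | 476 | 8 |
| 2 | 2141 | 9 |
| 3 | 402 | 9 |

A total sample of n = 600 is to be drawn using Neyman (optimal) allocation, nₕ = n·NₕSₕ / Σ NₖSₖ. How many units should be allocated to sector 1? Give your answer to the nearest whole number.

Σ NₕSₕ = 476·8 + 2141·9 + 402·9 = 26695.
Share for 1: 3808/26695 = 0.14265.
n_1 = 600 × 0.14265 = 85.589... → 86.

86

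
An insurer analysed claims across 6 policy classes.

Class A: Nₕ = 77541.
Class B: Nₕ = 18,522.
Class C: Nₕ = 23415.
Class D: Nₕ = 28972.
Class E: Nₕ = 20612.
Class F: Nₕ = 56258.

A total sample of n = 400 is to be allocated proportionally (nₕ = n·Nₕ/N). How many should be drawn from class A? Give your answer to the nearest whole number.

Share of class A = 77541/225320 = 0.34414.
Allocate 400 × 0.34414 = 137.655... → 138.

138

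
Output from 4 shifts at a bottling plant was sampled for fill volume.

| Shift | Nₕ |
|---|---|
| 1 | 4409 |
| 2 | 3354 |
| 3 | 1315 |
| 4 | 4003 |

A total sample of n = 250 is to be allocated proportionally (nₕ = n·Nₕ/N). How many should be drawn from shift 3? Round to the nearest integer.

25

N = 4409 + 3354 + 1315 + 4003 = 13081.
n_3 = 250·1315/13081 = 25.132... → 25.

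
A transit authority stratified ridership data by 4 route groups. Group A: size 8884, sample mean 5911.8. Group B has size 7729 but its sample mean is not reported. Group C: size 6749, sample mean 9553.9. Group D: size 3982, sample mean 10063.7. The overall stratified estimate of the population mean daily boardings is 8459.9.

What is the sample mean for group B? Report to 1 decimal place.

Σ Nₕx̄ₕ = N·μ, so 7729·x̄_B = 27344·8459.9 − (8884·5911.8 + 6749·9553.9 + 3982·10063.7).
= 231327505.6 − 157073355.7 = 74254149.9.
x̄_B = 74254149.9 / 7729 = 9607.213... → 9607.2.

9607.2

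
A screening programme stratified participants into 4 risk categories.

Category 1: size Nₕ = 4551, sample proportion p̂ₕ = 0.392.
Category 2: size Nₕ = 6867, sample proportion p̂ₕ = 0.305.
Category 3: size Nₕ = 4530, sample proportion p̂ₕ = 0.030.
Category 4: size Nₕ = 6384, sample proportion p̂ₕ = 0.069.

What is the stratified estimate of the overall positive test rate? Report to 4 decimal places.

Wₕ = Nₕ/N with N = 22332: 0.2038, 0.3075, 0.2028, 0.2859.
p̂_st = 0.2038·0.392 + 0.3075·0.305 + 0.2028·0.030 + 0.2859·0.069 ≈ 0.199482... → 0.1995.

0.1995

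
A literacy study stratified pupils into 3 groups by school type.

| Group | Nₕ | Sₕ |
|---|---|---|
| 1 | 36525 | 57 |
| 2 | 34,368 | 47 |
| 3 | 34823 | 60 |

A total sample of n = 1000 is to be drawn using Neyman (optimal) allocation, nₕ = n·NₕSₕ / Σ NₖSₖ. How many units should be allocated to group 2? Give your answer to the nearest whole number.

279

1: NₕSₕ = 36525·57 = 2081925
2: NₕSₕ = 34368·47 = 1615296
3: NₕSₕ = 34823·60 = 2089380
Σ NₕSₕ = 5786601.
n_2 = 1000·1615296/5786601 = 279.144... → 279.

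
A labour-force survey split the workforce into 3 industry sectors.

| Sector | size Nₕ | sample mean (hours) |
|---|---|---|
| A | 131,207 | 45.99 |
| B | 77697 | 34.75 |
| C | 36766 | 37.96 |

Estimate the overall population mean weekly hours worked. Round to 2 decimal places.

41.23

x̄_st = (Σ Nₕx̄ₕ) / (Σ Nₕ) = (131207·45.99 + 77697·34.75 + 36766·37.96) / 245670
= 10129818.04 / 245670 = 41.2334... → 41.23.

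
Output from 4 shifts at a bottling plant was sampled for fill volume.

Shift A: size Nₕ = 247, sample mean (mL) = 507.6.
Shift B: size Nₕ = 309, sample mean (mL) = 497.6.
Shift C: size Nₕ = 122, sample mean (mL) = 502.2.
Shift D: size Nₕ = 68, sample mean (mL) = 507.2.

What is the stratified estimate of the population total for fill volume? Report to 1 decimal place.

374893.6

Population total = Σ Nₕ·x̄ₕ (each stratum's size times its mean).
247·507.6 + 309·497.6 + 122·502.2 + 68·507.2 = 125377.2 + 153758.4 + 61268.4 + 34489.6 = 374893.6.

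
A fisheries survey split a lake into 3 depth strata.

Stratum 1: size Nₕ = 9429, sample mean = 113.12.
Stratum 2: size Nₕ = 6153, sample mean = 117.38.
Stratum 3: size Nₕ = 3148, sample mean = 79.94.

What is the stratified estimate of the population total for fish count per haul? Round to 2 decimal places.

Population total = Σ Nₕ·x̄ₕ (each stratum's size times its mean).
9429·113.12 + 6153·117.38 + 3148·79.94 = 1066608.48 + 722239.14 + 251651.12 = 2040498.74.

2040498.74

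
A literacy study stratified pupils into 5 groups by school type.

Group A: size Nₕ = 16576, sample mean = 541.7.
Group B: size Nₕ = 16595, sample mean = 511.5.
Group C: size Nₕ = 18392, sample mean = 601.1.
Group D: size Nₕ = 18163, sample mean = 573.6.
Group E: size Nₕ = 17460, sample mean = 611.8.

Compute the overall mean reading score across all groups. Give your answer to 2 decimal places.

569.17

N = 16576 + 16595 + 18392 + 18163 + 17460 = 87186.
The stratified mean weights each stratum mean by its population share Nₕ/N.
Σ Nₕx̄ₕ = 16576·541.7 + 16595·511.5 + 18392·601.1 + 18163·573.6 + 17460·611.8 = 8979219.2 + 8488342.5 + 11055431.2 + 10418296.8 + 10682028 = 49623317.7.
Divide by N: 49623317.7 / 87186 = 569.1661... → 569.17.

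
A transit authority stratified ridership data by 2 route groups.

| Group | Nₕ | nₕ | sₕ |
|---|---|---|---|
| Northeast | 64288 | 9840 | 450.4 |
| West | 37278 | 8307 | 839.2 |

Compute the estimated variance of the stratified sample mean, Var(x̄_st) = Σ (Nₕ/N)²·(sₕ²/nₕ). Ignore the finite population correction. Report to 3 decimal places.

19.680

N = 101566; Wₕ = Nₕ/N.
group Northeast: (64288/101566)²·450.4²/9840 = 8.259710
group West: (37278/101566)²·839.2²/8307 = 11.420766
Sum = 19.680476 → 19.680.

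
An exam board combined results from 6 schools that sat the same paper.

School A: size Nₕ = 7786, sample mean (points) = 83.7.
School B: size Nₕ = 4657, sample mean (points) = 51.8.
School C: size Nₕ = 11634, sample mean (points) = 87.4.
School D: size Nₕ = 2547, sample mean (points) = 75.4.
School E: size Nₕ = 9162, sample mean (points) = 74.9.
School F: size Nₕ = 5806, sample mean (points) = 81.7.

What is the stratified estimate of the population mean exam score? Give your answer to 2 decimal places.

N = 41592; weights Wₕ = Nₕ/N = (0.1872, 0.1120, 0.2797, 0.0612, 0.2203, 0.1396).
x̄_st = Σ Wₕ·x̄ₕ = 0.1872·83.7 + 0.1120·51.8 + 0.2797·87.4 + 0.0612·75.4 + 0.2203·74.9 + 0.1396·81.7 ≈ 78.4372...
→ 78.44.

78.44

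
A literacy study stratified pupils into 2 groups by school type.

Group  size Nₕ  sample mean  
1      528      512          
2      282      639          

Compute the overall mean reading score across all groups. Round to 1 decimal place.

556.2

x̄_st = (Σ Nₕx̄ₕ) / (Σ Nₕ) = (528·512 + 282·639) / 810
= 450534 / 810 = 556.215... → 556.2.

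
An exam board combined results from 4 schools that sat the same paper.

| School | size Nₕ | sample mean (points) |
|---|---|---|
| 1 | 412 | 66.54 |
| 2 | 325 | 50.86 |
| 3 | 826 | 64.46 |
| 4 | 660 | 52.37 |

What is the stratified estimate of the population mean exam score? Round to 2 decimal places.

59.27

x̄_st = (Σ Nₕx̄ₕ) / (Σ Nₕ) = (412·66.54 + 325·50.86 + 826·64.46 + 660·52.37) / 2223
= 131752.14 / 2223 = 59.2677... → 59.27.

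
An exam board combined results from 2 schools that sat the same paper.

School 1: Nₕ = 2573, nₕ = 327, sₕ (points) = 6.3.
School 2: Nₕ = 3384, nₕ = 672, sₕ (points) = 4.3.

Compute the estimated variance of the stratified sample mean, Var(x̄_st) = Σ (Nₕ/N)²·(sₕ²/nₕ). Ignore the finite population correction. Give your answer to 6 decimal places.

N = 5957; Wₕ = Nₕ/N.
school 1: (2573/5957)²·6.3²/327 = 0.022644238
school 2: (3384/5957)²·4.3²/672 = 0.008879186
Sum = 0.031523424 → 0.031523.

0.031523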